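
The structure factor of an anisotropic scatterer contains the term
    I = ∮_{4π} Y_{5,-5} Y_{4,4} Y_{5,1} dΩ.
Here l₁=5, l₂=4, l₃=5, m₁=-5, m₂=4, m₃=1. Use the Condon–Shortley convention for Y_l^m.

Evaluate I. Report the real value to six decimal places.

-0.075170

m-sum 0 ✓  L=14 even ✓  1≤5≤9 ✓
Π(2lᵢ+1) = 11×9×11 = 1089
triangle coeff Δ(5,4,5) = 1/3153150
Σ_t [0,4]: t=0:+1/69120 t=1:−1/1728 t=2:+1/576 t=3:−1/1728 t=4:+1/69120 = 7/11520
(3j)²=2/143 [(5 4 5; 0 0 0)], sign=-1
Σ_t [4,4]: t=4:+1/414720 = 1/414720
(3j)²=2/429 [(5 4 5; -5 4 1)], sign=+1
⇒ 4πI² = 12/169
I = (-1)√(12/169/(4π)) = -0.07516962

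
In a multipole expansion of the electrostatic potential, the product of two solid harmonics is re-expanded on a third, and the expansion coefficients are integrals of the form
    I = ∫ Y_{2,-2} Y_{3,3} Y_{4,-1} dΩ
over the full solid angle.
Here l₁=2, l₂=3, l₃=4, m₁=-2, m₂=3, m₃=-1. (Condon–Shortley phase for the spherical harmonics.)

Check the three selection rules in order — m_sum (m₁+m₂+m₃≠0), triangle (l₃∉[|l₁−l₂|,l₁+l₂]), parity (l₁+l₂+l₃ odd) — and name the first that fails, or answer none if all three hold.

parity

azimuthal sum: -2 + 3 − 1 = 0  ✓
1 ≤ 4 ≤ 5 (triangle on l)  ✓
L = 2 + 3 + 4 = 9 (odd)  ✗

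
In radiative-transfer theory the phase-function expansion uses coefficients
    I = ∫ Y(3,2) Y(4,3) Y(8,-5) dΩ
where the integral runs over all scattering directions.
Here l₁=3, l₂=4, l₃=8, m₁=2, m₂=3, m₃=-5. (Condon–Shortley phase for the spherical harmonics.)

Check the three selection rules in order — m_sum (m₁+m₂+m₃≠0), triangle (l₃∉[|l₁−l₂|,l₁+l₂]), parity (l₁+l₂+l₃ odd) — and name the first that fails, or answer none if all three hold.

m₁+m₂+m₃ = 2 + 3 − 5 = 0  ✓
triangle: |3−4|=1 ≤ l₃=8 ≤ 3+4=7  ✗
parity: l₁+l₂+l₃ = 15 is odd

triangle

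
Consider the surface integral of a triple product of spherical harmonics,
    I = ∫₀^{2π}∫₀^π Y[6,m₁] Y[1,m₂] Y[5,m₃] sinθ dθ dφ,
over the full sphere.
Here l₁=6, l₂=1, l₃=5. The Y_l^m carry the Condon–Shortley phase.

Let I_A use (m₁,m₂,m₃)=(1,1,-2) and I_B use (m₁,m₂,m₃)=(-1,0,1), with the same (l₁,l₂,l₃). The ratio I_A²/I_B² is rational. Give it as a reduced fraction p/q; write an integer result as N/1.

Shared (l₁,l₂,l₃)=(6,1,5): N and (l;000)² cancel in I_A²/I_B².
A: Δ = 2!·10!·0!/13! = 1/858; Racah Σ t=2..2: t=2:+1/60480 = 1/60480; ⇒ 3j(6 1 5; 1 1 -2)² = 5/429, sgn -1
B: Δ = 2!·10!·0!/13! = 1/858; Racah Σ t=1..1: t=1:−1/17280 = -1/17280; ⇒ 3j(6 1 5; -1 0 1)² = 35/858, sgn -1
I_A²/I_B² = (5/429)/(35/858) = 2/7

2/7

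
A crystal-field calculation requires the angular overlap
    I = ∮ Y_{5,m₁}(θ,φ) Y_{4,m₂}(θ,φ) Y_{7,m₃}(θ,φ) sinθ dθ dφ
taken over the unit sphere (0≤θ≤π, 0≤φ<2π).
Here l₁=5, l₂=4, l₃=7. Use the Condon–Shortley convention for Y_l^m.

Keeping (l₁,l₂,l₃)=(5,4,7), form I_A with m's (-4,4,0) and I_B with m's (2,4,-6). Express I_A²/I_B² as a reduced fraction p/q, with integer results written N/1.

7/143

l's match ⇒ only the (l;m) 3-j factors differ between A and B.
A: triangle coeff Δ(5,4,7) = 1/6126120; Σ_t [2,2]: t=2:+1/7257600 = 1/7257600; (3j)²=14/12155 [(5 4 7; -4 4 0)], sign=-1
B: triangle coeff Δ(5,4,7) = 1/6126120; Σ_t [2,2]: t=2:+1/7257600 = 1/7257600; (3j)²=2/85 [(5 4 7; 2 4 -6)], sign=-1
I_A²/I_B² = (14/12155)/(2/85) = 7/143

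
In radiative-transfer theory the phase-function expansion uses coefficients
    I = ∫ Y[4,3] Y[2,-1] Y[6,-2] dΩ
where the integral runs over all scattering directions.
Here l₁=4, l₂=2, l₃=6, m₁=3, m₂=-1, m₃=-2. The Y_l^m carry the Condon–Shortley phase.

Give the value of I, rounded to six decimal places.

Rules hold: Σm=0, L=12 even, 2≤6≤6.
N = 9·5·13 = 585
Δ = 0!·8!·4!/13! = 1/6435
Racah Σ t=0..0: t=0:+1/2304 = 1/2304
⇒ 3j(4 2 6; 0 0 0)² = 5/143, sgn +1
Racah Σ t=0..0: t=0:+1/30240 = 1/30240
⇒ 3j(4 2 6; 3 -1 -2)² = 32/6435, sgn +1
4πI² = N·(3j₀)²·(3jₘ)² = 160/1573
I = +1·√(0.101716/4π) = 0.08996855

0.089969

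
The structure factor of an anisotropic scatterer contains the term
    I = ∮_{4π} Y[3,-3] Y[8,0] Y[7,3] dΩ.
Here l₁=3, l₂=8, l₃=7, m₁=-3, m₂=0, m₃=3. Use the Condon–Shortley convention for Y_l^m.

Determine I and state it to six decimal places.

-0.123395

Rules hold: Σm=0, L=18 even, 5≤7≤11.
N = 7·17·15 = 1785
Δ = 4!·2!·12!/19! = 1/5290740
Racah Σ t=1..3: t=1:−1/7257600 t=2:+1/2073600 t=3:−1/7257600 = 1/4838400
⇒ 3j(3 8 7; 0 0 0)² = 252/20995, sgn -1
Racah Σ t=4..4: t=4:+1/46448640 = 1/46448640
⇒ 3j(3 8 7; -3 0 3)² = 75/8398, sgn +1
4πI² = N·(3j₀)²·(3jₘ)² = 198450/1037153
I = -1·√(0.191341/4π) = -0.12339547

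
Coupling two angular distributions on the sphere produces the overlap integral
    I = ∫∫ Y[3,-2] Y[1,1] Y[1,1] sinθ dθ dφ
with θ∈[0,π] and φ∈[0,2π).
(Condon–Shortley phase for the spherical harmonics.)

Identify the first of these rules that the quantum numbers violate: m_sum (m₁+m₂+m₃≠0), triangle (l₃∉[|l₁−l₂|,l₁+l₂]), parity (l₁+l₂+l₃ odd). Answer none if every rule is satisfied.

azimuthal sum: -2 + 1 + 1 = 0  ✓
2 ≤ 1 ≤ 4 (triangle on l)  ✗
L = 3 + 1 + 1 = 5 (odd)

triangle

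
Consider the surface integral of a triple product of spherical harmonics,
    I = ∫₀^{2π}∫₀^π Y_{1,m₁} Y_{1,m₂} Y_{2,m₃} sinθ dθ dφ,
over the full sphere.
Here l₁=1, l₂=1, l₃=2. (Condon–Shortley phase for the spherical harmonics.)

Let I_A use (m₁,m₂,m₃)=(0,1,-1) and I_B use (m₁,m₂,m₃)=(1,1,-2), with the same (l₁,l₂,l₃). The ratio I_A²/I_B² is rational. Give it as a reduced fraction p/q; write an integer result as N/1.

1/2

l's match ⇒ only the (l;m) 3-j factors differ between A and B.
A: triangle coeff Δ(1,1,2) = 1/30; Σ_t [0,0]: t=0:+1/2 = 1/2; (3j)²=1/10 [(1 1 2; 0 1 -1)], sign=-1
B: triangle coeff Δ(1,1,2) = 1/30; Σ_t [0,0]: t=0:+1/4 = 1/4; (3j)²=1/5 [(1 1 2; 1 1 -2)], sign=+1
I_A²/I_B² = (1/10)/(1/5) = 1/2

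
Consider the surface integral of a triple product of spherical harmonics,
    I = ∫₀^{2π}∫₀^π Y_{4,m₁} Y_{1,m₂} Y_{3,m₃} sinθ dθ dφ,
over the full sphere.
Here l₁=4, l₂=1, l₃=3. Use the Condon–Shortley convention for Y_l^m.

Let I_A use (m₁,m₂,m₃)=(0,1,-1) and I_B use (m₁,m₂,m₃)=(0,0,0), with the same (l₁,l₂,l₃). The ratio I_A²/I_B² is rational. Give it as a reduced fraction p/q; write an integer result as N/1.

Shared (l₁,l₂,l₃)=(4,1,3): N and (l;000)² cancel in I_A²/I_B².
A: Δ = 2!·6!·0!/9! = 1/252; Racah Σ t=2..2: t=2:+1/96 = 1/96; ⇒ 3j(4 1 3; 0 1 -1)² = 1/42, sgn +1
B: Δ = 2!·6!·0!/9! = 1/252; Racah Σ t=1..1: t=1:−1/36 = -1/36; ⇒ 3j(4 1 3; 0 0 0)² = 4/63, sgn +1
I_A²/I_B² = (1/42)/(4/63) = 3/8

3/8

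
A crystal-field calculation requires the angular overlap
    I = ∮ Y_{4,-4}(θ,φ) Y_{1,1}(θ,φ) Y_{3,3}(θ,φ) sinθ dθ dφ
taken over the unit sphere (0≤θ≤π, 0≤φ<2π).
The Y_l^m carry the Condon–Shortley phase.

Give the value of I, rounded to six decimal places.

0.325735

Checks pass: Σm=0; 8 even; l₃=3∈[3,5].
(2·4+1)(2·1+1)(2·3+1) = 189
Δ: 2! 6! 0! / 9! → 1/252
sum: t=1:−1/36 = -1/36
3j²(4 1 3; 0 0 0) = Δ·Π!·Σ² = 4/63  (sign +1)
sum: t=2:+1/1440 = 1/1440
3j²(4 1 3; -4 1 3) = Δ·Π!·Σ² = 1/9  (sign +1)
combine: 4πI² = 189·4/63·1/9 = 4/3
take √, sign +1: I = 0.32573501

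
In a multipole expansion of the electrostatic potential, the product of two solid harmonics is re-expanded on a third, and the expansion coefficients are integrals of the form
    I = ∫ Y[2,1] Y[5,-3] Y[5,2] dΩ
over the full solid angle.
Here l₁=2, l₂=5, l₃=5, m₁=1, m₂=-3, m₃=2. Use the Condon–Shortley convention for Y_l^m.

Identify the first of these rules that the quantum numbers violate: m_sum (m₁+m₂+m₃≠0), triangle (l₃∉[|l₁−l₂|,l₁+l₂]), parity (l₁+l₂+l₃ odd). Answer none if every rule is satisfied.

Σmᵢ = 0  ✓
l₃∈[|l₁−l₂|,l₁+l₂]=[3,7], have l₃=5  ✓
Σlᵢ = 12 ⇒ even  ✓

none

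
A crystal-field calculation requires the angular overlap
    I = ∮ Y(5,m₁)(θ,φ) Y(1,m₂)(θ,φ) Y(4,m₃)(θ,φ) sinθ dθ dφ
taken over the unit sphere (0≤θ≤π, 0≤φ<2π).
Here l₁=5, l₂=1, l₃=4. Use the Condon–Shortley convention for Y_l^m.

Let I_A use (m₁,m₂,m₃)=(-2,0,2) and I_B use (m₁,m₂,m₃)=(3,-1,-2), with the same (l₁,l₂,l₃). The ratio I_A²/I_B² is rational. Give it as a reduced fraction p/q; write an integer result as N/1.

3/4

Same 5,1,4: normalisation and zero-m 3j drop out of the ratio.
A: Δ: 2! 8! 0! / 11! → 1/495; sum: t=1:−1/1440 = -1/1440; 3j²(5 1 4; -2 0 2) = Δ·Π!·Σ² = 7/165  (sign -1)
B: Δ: 2! 8! 0! / 11! → 1/495; sum: t=0:+1/2880 = 1/2880; 3j²(5 1 4; 3 -1 -2) = Δ·Π!·Σ² = 28/495  (sign +1)
I_A²/I_B² = (7/165)/(28/495) = 3/4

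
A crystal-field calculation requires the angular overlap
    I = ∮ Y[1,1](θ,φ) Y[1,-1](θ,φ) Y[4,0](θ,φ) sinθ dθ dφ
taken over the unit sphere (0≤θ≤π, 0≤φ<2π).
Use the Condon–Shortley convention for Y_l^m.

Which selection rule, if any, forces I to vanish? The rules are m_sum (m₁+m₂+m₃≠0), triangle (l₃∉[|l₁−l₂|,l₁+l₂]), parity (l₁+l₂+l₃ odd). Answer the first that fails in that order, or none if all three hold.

m₁+m₂+m₃ = 1 − 1 + 0 = 0  ✓
triangle: |1−1|=0 ≤ l₃=4 ≤ 1+1=2  ✗
parity: l₁+l₂+l₃ = 6 is even

triangle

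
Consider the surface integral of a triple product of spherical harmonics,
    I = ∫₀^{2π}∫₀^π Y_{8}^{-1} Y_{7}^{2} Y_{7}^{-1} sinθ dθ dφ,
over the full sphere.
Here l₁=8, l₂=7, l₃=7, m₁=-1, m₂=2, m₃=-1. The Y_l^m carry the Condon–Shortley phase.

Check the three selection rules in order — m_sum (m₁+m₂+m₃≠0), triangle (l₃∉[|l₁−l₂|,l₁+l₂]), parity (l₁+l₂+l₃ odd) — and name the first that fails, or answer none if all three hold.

Σmᵢ = 0  ✓
l₃∈[|l₁−l₂|,l₁+l₂]=[1,15], have l₃=7  ✓
Σlᵢ = 22 ⇒ even  ✓

none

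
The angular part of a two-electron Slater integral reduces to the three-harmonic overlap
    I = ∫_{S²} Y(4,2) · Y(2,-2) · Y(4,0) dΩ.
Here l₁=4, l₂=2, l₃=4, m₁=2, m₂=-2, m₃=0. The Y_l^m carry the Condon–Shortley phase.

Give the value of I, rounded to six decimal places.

Rules hold: Σm=0, L=10 even, 2≤4≤6.
N = 9·5·9 = 405
Δ = 2!·6!·2!/11! = 1/13860
Racah Σ t=0..2: t=0:+1/192 t=1:−1/36 t=2:+1/192 = -5/288
⇒ 3j(4 2 4; 0 0 0)² = 20/693, sgn -1
Racah Σ t=0..0: t=0:+1/192 = 1/192
⇒ 3j(4 2 4; 2 -2 0)² = 3/77, sgn +1
4πI² = N·(3j₀)²·(3jₘ)² = 2700/5929
I = -1·√(0.455389/4π) = -0.19036462

-0.190365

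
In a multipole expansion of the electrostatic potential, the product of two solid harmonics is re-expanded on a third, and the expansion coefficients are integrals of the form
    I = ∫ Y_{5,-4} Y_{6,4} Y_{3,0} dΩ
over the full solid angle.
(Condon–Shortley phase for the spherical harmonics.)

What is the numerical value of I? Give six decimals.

-0.139560

m-sum 0 ✓  L=14 even ✓  1≤3≤11 ✓
Π(2lᵢ+1) = 11×13×7 = 1001
triangle coeff Δ(5,6,3) = 1/675675
Σ_t [3,5]: t=3:−1/8640 t=4:+1/2304 t=5:−1/8640 = 7/34560
(3j)²=7/429 [(5 6 3; 0 0 0)], sign=-1
Σ_t [7,8]: t=7:−1/60480 t=8:+1/161280 = -1/96768
(3j)²=15/1001 [(5 6 3; -4 4 0)], sign=+1
⇒ 4πI² = 35/143
I = (-1)√(35/143/(4π)) = -0.13956004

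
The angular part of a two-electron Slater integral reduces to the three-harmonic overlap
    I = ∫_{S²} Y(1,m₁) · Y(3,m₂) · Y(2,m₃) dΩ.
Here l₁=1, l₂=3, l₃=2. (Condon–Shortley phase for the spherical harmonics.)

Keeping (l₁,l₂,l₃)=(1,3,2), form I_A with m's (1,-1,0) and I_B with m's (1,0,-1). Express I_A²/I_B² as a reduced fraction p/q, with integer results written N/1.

Same 1,3,2: normalisation and zero-m 3j drop out of the ratio.
A: Δ: 2! 0! 4! / 7! → 1/105; sum: t=0:+1/8 = 1/8; 3j²(1 3 2; 1 -1 0) = Δ·Π!·Σ² = 2/35  (sign +1)
B: Δ: 2! 0! 4! / 7! → 1/105; sum: t=0:+1/12 = 1/12; 3j²(1 3 2; 1 0 -1) = Δ·Π!·Σ² = 1/35  (sign -1)
I_A²/I_B² = (2/35)/(1/35) = 2/1

2/1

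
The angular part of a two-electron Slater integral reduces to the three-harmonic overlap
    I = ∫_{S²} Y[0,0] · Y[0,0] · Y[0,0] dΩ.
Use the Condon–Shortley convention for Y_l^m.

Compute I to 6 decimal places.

0.282095

Checks pass: Σm=0; 0 even; l₃=0∈[0,0].
(2·0+1)(2·0+1)(2·0+1) = 1
Δ: 0! 0! 0! / 1! → 1/1
sum: t=0:+1/1 = 1/1
3j²(0 0 0; 0 0 0) = Δ·Π!·Σ² = 1/1  (sign +1)
(m-triple is (0,0,0) — same symbol as above.)
combine: 4πI² = 1·1·1 = 1/1
take √, sign +1: I = 0.28209479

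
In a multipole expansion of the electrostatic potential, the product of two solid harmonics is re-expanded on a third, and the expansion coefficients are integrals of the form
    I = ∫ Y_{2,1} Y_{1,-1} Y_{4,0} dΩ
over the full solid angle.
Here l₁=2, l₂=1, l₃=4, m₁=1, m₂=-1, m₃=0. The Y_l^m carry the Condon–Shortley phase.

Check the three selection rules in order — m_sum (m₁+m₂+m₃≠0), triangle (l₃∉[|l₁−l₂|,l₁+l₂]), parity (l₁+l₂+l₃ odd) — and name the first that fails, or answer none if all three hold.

azimuthal sum: 1 − 1 + 0 = 0  ✓
1 ≤ 4 ≤ 3 (triangle on l)  ✗
L = 2 + 1 + 4 = 7 (odd)

triangle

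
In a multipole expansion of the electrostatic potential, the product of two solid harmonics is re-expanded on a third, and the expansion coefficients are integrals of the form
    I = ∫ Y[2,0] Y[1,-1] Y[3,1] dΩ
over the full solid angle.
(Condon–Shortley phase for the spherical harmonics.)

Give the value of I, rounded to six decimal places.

-0.202301

Rules hold: Σm=0, L=6 even, 1≤3≤3.
N = 5·3·7 = 105
Δ = 0!·4!·2!/7! = 1/105
Racah Σ t=0..0: t=0:+1/4 = 1/4
⇒ 3j(2 1 3; 0 0 0)² = 3/35, sgn -1
Racah Σ t=0..0: t=0:+1/8 = 1/8
⇒ 3j(2 1 3; 0 -1 1)² = 2/35, sgn +1
4πI² = N·(3j₀)²·(3jₘ)² = 18/35
I = -1·√(0.514286/4π) = -0.20230066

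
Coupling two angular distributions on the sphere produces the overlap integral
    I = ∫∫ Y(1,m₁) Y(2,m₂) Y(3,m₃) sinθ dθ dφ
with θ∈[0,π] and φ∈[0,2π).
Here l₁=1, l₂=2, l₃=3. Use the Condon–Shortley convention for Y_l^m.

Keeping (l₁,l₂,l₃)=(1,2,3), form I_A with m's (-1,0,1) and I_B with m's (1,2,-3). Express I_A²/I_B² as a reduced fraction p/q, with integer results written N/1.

l's match ⇒ only the (l;m) 3-j factors differ between A and B.
A: triangle coeff Δ(1,2,3) = 1/105; Σ_t [0,0]: t=0:+1/8 = 1/8; (3j)²=2/35 [(1 2 3; -1 0 1)], sign=+1
B: triangle coeff Δ(1,2,3) = 1/105; Σ_t [0,0]: t=0:+1/48 = 1/48; (3j)²=1/7 [(1 2 3; 1 2 -3)], sign=+1
I_A²/I_B² = (2/35)/(1/7) = 2/5

2/5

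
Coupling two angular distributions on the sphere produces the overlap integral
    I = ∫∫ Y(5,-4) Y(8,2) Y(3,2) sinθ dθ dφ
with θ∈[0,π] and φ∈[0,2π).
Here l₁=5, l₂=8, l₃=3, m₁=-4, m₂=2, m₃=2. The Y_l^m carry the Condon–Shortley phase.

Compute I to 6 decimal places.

0.032520

Checks pass: Σm=0; 16 even; l₃=3∈[3,13].
(2·5+1)(2·8+1)(2·3+1) = 1309
Δ: 10! 0! 6! / 17! → 1/136136
sum: t=5:−1/518400 = -1/518400
3j²(5 8 3; 0 0 0) = Δ·Π!·Σ² = 56/2431  (sign +1)
sum: t=9:−1/43545600 = -1/43545600
3j²(5 8 3; -4 2 2) = Δ·Π!·Σ² = 15/34034  (sign +1)
combine: 4πI² = 1309·56/2431·15/34034 = 420/31603
take √, sign +1: I = 0.03252038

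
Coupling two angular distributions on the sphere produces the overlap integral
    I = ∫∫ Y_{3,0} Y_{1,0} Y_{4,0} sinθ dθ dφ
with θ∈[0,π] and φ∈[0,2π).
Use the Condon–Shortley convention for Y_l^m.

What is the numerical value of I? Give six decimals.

0.246233

Checks pass: Σm=0; 8 even; l₃=4∈[2,4].
(2·3+1)(2·1+1)(2·4+1) = 189
Δ: 0! 6! 2! / 9! → 1/252
sum: t=0:+1/36 = 1/36
3j²(3 1 4; 0 0 0) = Δ·Π!·Σ² = 4/63  (sign +1)
(m-triple is (0,0,0) — same symbol as above.)
combine: 4πI² = 189·4/63·4/63 = 16/21
take √, sign +1: I = 0.24623252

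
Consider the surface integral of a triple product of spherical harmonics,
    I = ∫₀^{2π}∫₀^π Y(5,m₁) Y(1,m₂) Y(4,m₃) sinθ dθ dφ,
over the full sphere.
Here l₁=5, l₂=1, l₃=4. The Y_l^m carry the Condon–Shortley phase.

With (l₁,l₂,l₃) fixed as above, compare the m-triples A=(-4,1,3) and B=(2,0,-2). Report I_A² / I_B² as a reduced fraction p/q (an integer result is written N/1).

12/7

l's match ⇒ only the (l;m) 3-j factors differ between A and B.
A: triangle coeff Δ(5,1,4) = 1/495; Σ_t [2,2]: t=2:+1/10080 = 1/10080; (3j)²=4/55 [(5 1 4; -4 1 3)], sign=-1
B: triangle coeff Δ(5,1,4) = 1/495; Σ_t [1,1]: t=1:−1/1440 = -1/1440; (3j)²=7/165 [(5 1 4; 2 0 -2)], sign=-1
I_A²/I_B² = (4/55)/(7/165) = 12/7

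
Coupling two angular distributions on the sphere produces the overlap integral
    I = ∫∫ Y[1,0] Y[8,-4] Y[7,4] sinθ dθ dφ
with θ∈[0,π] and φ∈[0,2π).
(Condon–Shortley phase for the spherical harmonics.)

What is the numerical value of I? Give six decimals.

Rules hold: Σm=0, L=16 even, 7≤7≤9.
N = 3·17·15 = 765
Δ = 2!·0!·14!/17! = 1/2040
Racah Σ t=1..1: t=1:−1/25401600 = -1/25401600
⇒ 3j(1 8 7; 0 0 0)² = 8/255, sgn +1
Racah Σ t=1..1: t=1:−1/239500800 = -1/239500800
⇒ 3j(1 8 7; 0 -4 4)² = 2/85, sgn +1
4πI² = N·(3j₀)²·(3jₘ)² = 48/85
I = +1·√(0.564706/4π) = 0.21198553

0.211986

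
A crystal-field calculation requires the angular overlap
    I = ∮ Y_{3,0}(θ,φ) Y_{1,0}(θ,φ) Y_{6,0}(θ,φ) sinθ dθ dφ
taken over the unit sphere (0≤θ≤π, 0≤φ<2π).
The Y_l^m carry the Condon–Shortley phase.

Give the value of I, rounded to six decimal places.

0.000000

l₃=6 ∉ [2,4] — triangle fails ⇒ I = 0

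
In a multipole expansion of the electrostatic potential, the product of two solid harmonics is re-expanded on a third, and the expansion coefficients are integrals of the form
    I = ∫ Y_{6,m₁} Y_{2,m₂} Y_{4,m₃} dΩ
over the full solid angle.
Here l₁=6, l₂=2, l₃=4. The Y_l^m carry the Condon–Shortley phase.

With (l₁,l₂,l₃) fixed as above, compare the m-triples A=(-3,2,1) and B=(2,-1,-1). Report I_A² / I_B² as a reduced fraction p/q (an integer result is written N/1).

Same 6,2,4: normalisation and zero-m 3j drop out of the ratio.
A: Δ: 4! 8! 0! / 13! → 1/6435; sum: t=4:+1/17280 = 1/17280; 3j²(6 2 4; -3 2 1) = Δ·Π!·Σ² = 14/715  (sign -1)
B: Δ: 4! 8! 0! / 13! → 1/6435; sum: t=1:−1/4320 = -1/4320; 3j²(6 2 4; 2 -1 -1) = Δ·Π!·Σ² = 224/6435  (sign +1)
I_A²/I_B² = (14/715)/(224/6435) = 9/16

9/16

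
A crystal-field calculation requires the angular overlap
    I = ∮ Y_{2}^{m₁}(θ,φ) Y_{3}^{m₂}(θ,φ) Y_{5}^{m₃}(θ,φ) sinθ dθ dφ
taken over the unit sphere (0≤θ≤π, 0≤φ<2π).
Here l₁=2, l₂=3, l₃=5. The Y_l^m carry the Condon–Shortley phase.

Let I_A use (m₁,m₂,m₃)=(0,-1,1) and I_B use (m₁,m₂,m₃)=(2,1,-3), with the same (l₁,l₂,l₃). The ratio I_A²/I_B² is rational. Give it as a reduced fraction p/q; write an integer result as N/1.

9/7

Shared (l₁,l₂,l₃)=(2,3,5): N and (l;000)² cancel in I_A²/I_B².
A: Δ = 0!·4!·6!/11! = 1/2310; Racah Σ t=0..0: t=0:+1/192 = 1/192; ⇒ 3j(2 3 5; 0 -1 1)² = 3/77, sgn +1
B: Δ = 0!·4!·6!/11! = 1/2310; Racah Σ t=0..0: t=0:+1/1152 = 1/1152; ⇒ 3j(2 3 5; 2 1 -3)² = 1/33, sgn +1
I_A²/I_B² = (3/77)/(1/33) = 9/7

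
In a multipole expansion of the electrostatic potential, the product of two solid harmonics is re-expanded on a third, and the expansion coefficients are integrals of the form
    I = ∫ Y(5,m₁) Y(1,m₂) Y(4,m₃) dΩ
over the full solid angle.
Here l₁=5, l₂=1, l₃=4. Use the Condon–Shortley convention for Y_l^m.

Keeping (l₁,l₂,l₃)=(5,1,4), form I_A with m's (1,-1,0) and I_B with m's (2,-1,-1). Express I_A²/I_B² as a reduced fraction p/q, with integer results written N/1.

Same 5,1,4: normalisation and zero-m 3j drop out of the ratio.
A: Δ: 2! 8! 0! / 11! → 1/495; sum: t=0:+1/1152 = 1/1152; 3j²(5 1 4; 1 -1 0) = Δ·Π!·Σ² = 1/33  (sign +1)
B: Δ: 2! 8! 0! / 11! → 1/495; sum: t=0:+1/1440 = 1/1440; 3j²(5 1 4; 2 -1 -1) = Δ·Π!·Σ² = 7/165  (sign -1)
I_A²/I_B² = (1/33)/(7/165) = 5/7

5/7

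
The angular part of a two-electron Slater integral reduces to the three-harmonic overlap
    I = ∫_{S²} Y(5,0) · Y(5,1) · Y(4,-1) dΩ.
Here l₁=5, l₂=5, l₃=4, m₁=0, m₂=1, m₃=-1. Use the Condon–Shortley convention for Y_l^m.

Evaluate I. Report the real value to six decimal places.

-0.053153

Rules hold: Σm=0, L=14 even, 0≤4≤10.
N = 11·11·9 = 1089
Δ = 6!·4!·4!/15! = 1/3153150
Racah Σ t=1..5: t=1:−1/69120 t=2:+1/1728 t=3:−1/576 t=4:+1/1728 t=5:−1/69120 = -7/11520
⇒ 3j(5 5 4; 0 0 0)² = 2/143, sgn -1
Racah Σ t=2..5: t=2:+1/6912 t=3:−1/864 t=4:+1/1152 t=5:−1/17280 = -7/34560
⇒ 3j(5 5 4; 0 1 -1)² = 1/429, sgn +1
4πI² = N·(3j₀)²·(3jₘ)² = 6/169
I = -1·√(0.035503/4π) = -0.05315295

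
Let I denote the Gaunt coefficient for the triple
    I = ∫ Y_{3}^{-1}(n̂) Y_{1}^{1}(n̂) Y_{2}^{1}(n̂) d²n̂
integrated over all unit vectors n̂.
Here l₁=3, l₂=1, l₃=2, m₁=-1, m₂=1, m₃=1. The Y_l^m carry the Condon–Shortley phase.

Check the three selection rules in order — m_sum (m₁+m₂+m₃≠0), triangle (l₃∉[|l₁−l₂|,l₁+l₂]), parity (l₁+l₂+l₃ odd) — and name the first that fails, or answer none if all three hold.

Σmᵢ = 1  ✗
l₃∈[|l₁−l₂|,l₁+l₂]=[2,4], have l₃=2
Σlᵢ = 6 ⇒ even

m_sum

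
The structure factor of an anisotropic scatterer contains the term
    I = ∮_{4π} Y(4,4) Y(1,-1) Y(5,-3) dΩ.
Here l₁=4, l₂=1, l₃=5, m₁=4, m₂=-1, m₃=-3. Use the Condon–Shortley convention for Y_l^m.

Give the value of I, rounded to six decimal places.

-0.049106

m-sum 0 ✓  L=10 even ✓  3≤5≤5 ✓
Π(2lᵢ+1) = 9×3×11 = 297
triangle coeff Δ(4,1,5) = 1/495
Σ_t [0,0]: t=0:+1/576 = 1/576
(3j)²=5/99 [(4 1 5; 0 0 0)], sign=-1
Σ_t [0,0]: t=0:+1/80640 = 1/80640
(3j)²=1/495 [(4 1 5; 4 -1 -3)], sign=+1
⇒ 4πI² = 1/33
I = (-1)√(1/33/(4π)) = -0.04910640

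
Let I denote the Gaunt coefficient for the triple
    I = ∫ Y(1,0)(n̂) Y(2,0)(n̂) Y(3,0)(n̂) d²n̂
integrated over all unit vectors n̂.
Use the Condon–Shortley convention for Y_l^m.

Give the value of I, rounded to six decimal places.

0.247767

Rules hold: Σm=0, L=6 even, 1≤3≤3.
N = 3·5·7 = 105
Δ = 0!·2!·4!/7! = 1/105
Racah Σ t=0..0: t=0:+1/4 = 1/4
⇒ 3j(1 2 3; 0 0 0)² = 3/35, sgn -1
(m-triple is (0,0,0) — same symbol as above.)
4πI² = N·(3j₀)²·(3jₘ)² = 27/35
I = +1·√(0.771429/4π) = 0.24776670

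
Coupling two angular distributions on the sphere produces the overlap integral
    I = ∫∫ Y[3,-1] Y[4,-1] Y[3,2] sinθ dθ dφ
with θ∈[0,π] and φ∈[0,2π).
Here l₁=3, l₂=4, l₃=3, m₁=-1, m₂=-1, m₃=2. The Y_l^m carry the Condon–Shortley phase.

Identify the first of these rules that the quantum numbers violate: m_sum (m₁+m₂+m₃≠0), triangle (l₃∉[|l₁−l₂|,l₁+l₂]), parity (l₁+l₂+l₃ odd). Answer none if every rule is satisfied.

none

azimuthal sum: -1 − 1 + 2 = 0  ✓
1 ≤ 3 ≤ 7 (triangle on l)  ✓
L = 3 + 4 + 3 = 10 (even)  ✓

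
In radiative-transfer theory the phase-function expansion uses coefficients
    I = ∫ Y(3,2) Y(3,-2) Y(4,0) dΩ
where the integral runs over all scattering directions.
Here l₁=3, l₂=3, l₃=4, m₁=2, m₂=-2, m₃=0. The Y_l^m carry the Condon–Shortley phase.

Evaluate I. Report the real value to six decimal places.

-0.179515

Rules hold: Σm=0, L=10 even, 0≤4≤6.
N = 7·7·9 = 441
Δ = 2!·4!·4!/11! = 1/34650
Racah Σ t=0..2: t=0:+1/72 t=1:−1/16 t=2:+1/72 = -5/144
⇒ 3j(3 3 4; 0 0 0)² = 2/77, sgn -1
Racah Σ t=0..1: t=0:+1/72 t=1:−1/576 = 7/576
⇒ 3j(3 3 4; 2 -2 0)² = 7/198, sgn +1
4πI² = N·(3j₀)²·(3jₘ)² = 49/121
I = -1·√(0.404959/4π) = -0.17951487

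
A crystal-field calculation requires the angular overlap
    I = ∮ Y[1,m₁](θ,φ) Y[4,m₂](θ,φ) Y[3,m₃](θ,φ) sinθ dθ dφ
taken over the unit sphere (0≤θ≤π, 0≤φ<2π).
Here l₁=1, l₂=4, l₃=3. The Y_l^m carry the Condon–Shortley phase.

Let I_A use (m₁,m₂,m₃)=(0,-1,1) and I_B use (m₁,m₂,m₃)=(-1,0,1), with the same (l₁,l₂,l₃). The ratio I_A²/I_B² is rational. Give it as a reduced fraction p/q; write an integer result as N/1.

Shared (l₁,l₂,l₃)=(1,4,3): N and (l;000)² cancel in I_A²/I_B².
A: Δ = 2!·0!·6!/9! = 1/252; Racah Σ t=1..1: t=1:−1/48 = -1/48; ⇒ 3j(1 4 3; 0 -1 1)² = 5/84, sgn -1
B: Δ = 2!·0!·6!/9! = 1/252; Racah Σ t=2..2: t=2:+1/96 = 1/96; ⇒ 3j(1 4 3; -1 0 1)² = 1/42, sgn +1
I_A²/I_B² = (5/84)/(1/42) = 5/2

5/2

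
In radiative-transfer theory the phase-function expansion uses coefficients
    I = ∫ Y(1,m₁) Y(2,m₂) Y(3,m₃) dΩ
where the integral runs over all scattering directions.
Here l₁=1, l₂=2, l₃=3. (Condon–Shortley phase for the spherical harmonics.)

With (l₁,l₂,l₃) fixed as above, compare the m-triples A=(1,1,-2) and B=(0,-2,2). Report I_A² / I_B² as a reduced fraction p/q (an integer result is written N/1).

Shared (l₁,l₂,l₃)=(1,2,3): N and (l;000)² cancel in I_A²/I_B².
A: Δ = 0!·2!·4!/7! = 1/105; Racah Σ t=0..0: t=0:+1/12 = 1/12; ⇒ 3j(1 2 3; 1 1 -2)² = 2/21, sgn -1
B: Δ = 0!·2!·4!/7! = 1/105; Racah Σ t=0..0: t=0:+1/24 = 1/24; ⇒ 3j(1 2 3; 0 -2 2)² = 1/21, sgn -1
I_A²/I_B² = (2/21)/(1/21) = 2/1

2/1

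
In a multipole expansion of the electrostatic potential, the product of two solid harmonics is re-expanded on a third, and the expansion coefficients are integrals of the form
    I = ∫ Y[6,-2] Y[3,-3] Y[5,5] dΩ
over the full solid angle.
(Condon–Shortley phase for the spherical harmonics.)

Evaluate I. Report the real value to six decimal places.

-0.036034

Rules hold: Σm=0, L=14 even, 3≤5≤9.
N = 13·7·11 = 1001
Δ = 4!·8!·2!/15! = 1/675675
Racah Σ t=1..3: t=1:−1/8640 t=2:+1/2304 t=3:−1/8640 = 7/34560
⇒ 3j(6 3 5; 0 0 0)² = 7/429, sgn -1
Racah Σ t=0..0: t=0:+1/1935360 = 1/1935360
⇒ 3j(6 3 5; -2 -3 5)² = 1/1001, sgn +1
4πI² = N·(3j₀)²·(3jₘ)² = 7/429
I = -1·√(0.016317/4π) = -0.03603425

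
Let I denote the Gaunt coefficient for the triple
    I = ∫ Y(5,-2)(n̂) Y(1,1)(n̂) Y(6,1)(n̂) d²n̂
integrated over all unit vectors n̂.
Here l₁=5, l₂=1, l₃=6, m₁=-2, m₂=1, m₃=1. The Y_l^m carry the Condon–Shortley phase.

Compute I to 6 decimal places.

m-sum 0 ✓  L=12 even ✓  4≤6≤6 ✓
Π(2lᵢ+1) = 11×3×13 = 429
triangle coeff Δ(5,1,6) = 1/858
Σ_t [0,0]: t=0:+1/14400 = 1/14400
(3j)²=6/143 [(5 1 6; 0 0 0)], sign=+1
Σ_t [0,0]: t=0:+1/60480 = 1/60480
(3j)²=5/429 [(5 1 6; -2 1 1)], sign=-1
⇒ 4πI² = 30/143
I = (-1)√(30/143/(4π)) = -0.12920749

-0.129207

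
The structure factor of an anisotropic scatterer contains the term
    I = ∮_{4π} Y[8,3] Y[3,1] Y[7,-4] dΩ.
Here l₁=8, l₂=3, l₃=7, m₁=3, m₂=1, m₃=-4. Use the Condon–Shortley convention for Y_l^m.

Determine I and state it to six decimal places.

0.147305

m-sum 0 ✓  L=18 even ✓  5≤7≤11 ✓
Π(2lᵢ+1) = 17×7×15 = 1785
triangle coeff Δ(8,3,7) = 1/5290740
Σ_t [1,3]: t=1:−1/7257600 t=2:+1/2073600 t=3:−1/7257600 = 1/4838400
(3j)²=252/20995 [(8 3 7; 0 0 0)], sign=-1
Σ_t [2,4]: t=2:+1/17418240 t=3:−1/43545600 t=4:+1/1916006400 = 67/1916006400
(3j)²=4489/352716 [(8 3 7; 3 1 -4)], sign=-1
⇒ 4πI² = 282807/1037153
I = (+1)√(282807/1037153/(4π)) = 0.14730542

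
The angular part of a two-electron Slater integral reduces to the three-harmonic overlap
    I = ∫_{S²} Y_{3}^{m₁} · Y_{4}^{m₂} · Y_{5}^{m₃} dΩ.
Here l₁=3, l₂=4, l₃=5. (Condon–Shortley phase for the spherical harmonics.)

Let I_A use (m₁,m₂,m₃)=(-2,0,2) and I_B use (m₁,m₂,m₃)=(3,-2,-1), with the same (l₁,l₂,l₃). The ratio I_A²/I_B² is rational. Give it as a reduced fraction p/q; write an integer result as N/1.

Same 3,4,5: normalisation and zero-m 3j drop out of the ratio.
A: Δ: 2! 4! 6! / 13! → 1/180180; sum: t=1:−1/864 t=2:+1/576 = 1/1728; 3j²(3 4 5; -2 0 2) = Δ·Π!·Σ² = 5/1287  (sign -1)
B: Δ: 2! 4! 6! / 13! → 1/180180; sum: t=0:+1/2304 = 1/2304; 3j²(3 4 5; 3 -2 -1) = Δ·Π!·Σ² = 75/4004  (sign +1)
I_A²/I_B² = (5/1287)/(75/4004) = 28/135

28/135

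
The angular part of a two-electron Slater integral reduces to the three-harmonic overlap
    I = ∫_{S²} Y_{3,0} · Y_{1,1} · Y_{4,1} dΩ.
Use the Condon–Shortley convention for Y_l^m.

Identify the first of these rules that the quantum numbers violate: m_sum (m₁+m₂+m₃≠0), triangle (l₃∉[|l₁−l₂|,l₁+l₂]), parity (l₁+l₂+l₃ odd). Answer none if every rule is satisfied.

Σmᵢ = 2  ✗
l₃∈[|l₁−l₂|,l₁+l₂]=[2,4], have l₃=4
Σlᵢ = 8 ⇒ even

m_sum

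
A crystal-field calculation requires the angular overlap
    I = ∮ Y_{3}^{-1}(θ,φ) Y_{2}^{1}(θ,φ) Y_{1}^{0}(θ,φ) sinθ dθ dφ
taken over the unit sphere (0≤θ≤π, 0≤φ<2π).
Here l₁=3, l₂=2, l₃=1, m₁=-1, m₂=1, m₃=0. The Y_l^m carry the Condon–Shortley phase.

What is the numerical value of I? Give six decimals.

Checks pass: Σm=0; 6 even; l₃=1∈[1,5].
(2·3+1)(2·2+1)(2·1+1) = 105
Δ: 4! 2! 0! / 7! → 1/105
sum: t=2:+1/4 = 1/4
3j²(3 2 1; 0 0 0) = Δ·Π!·Σ² = 3/35  (sign -1)
sum: t=3:−1/6 = -1/6
3j²(3 2 1; -1 1 0) = Δ·Π!·Σ² = 8/105  (sign +1)
combine: 4πI² = 105·3/35·8/105 = 24/35
take √, sign -1: I = -0.23359668

-0.233597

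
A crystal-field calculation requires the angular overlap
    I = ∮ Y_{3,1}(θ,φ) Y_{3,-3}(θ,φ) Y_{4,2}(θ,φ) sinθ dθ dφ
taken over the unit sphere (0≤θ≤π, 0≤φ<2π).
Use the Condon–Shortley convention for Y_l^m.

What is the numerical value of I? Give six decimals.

-0.188451

m-sum 0 ✓  L=10 even ✓  0≤4≤6 ✓
Π(2lᵢ+1) = 7×7×9 = 441
triangle coeff Δ(3,3,4) = 1/34650
Σ_t [0,2]: t=0:+1/72 t=1:−1/16 t=2:+1/72 = -5/144
(3j)²=2/77 [(3 3 4; 0 0 0)], sign=-1
Σ_t [0,0]: t=0:+1/192 = 1/192
(3j)²=3/77 [(3 3 4; 1 -3 2)], sign=+1
⇒ 4πI² = 54/121
I = (-1)√(54/121/(4π)) = -0.18845135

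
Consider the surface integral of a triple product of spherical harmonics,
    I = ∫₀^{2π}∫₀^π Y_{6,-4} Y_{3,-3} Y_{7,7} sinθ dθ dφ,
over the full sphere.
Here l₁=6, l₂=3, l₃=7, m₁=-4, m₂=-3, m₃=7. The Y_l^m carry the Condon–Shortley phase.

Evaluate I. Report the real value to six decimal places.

Checks pass: Σm=0; 16 even; l₃=7∈[3,9].
(2·6+1)(2·3+1)(2·7+1) = 1365
Δ: 2! 10! 4! / 17! → 1/2042040
sum: t=0:+1/207360 t=1:−1/57600 t=2:+1/207360 = -1/129600
3j²(6 3 7; 0 0 0) = Δ·Π!·Σ² = 168/12155  (sign +1)
sum: t=0:+1/174182400 = 1/174182400
3j²(6 3 7; -4 -3 7) = Δ·Π!·Σ² = 1/136  (sign +1)
combine: 4πI² = 1365·168/12155·1/136 = 441/3179
take √, sign +1: I = 0.10506767

0.105068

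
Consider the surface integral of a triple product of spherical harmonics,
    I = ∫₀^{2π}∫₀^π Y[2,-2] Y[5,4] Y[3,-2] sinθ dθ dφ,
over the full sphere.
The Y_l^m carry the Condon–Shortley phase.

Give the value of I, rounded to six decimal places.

m-sum 0 ✓  L=10 even ✓  3≤3≤7 ✓
Π(2lᵢ+1) = 5×11×7 = 385
triangle coeff Δ(2,5,3) = 1/2310
Σ_t [2,2]: t=2:+1/144 = 1/144
(3j)²=10/231 [(2 5 3; 0 0 0)], sign=-1
Σ_t [4,4]: t=4:+1/2880 = 1/2880
(3j)²=3/55 [(2 5 3; -2 4 -2)], sign=-1
⇒ 4πI² = 10/11
I = (+1)√(10/11/(4π)) = 0.26896683

0.268967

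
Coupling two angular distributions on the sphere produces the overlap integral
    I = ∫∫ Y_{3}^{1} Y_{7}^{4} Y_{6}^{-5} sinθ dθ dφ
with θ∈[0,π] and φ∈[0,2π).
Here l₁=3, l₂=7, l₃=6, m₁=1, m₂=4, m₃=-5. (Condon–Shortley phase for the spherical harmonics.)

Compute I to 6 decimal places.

Checks pass: Σm=0; 16 even; l₃=6∈[4,10].
(2·3+1)(2·7+1)(2·6+1) = 1365
Δ: 4! 2! 10! / 17! → 1/2042040
sum: t=1:−1/207360 t=2:+1/57600 t=3:−1/207360 = 1/129600
3j²(3 7 6; 0 0 0) = Δ·Π!·Σ² = 168/12155  (sign +1)
sum: t=1:−1/21772800 t=2:+1/2903040 = 13/43545600
3j²(3 7 6; 1 4 -5) = Δ·Π!·Σ² = 143/7140  (sign -1)
combine: 4πI² = 1365·168/12155·143/7140 = 546/1445
take √, sign -1: I = -0.17340334

-0.173403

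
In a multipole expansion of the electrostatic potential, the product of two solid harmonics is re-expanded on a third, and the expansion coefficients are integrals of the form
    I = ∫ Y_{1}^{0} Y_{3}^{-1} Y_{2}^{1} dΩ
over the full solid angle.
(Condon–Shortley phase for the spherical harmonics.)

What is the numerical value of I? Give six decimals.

-0.233597

Checks pass: Σm=0; 6 even; l₃=2∈[2,4].
(2·1+1)(2·3+1)(2·2+1) = 105
Δ: 2! 0! 4! / 7! → 1/105
sum: t=1:−1/4 = -1/4
3j²(1 3 2; 0 0 0) = Δ·Π!·Σ² = 3/35  (sign -1)
sum: t=1:−1/6 = -1/6
3j²(1 3 2; 0 -1 1) = Δ·Π!·Σ² = 8/105  (sign +1)
combine: 4πI² = 105·3/35·8/105 = 24/35
take √, sign -1: I = -0.23359668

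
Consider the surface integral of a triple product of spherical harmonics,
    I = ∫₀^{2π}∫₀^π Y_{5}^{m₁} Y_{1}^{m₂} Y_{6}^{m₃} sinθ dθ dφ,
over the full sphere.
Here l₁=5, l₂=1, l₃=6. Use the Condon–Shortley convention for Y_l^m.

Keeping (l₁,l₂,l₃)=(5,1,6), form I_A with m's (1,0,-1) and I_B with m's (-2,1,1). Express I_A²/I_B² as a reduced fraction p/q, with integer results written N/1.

l's match ⇒ only the (l;m) 3-j factors differ between A and B.
A: triangle coeff Δ(5,1,6) = 1/858; Σ_t [0,0]: t=0:+1/17280 = 1/17280; (3j)²=35/858 [(5 1 6; 1 0 -1)], sign=-1
B: triangle coeff Δ(5,1,6) = 1/858; Σ_t [0,0]: t=0:+1/60480 = 1/60480; (3j)²=5/429 [(5 1 6; -2 1 1)], sign=-1
I_A²/I_B² = (35/858)/(5/429) = 7/2

7/2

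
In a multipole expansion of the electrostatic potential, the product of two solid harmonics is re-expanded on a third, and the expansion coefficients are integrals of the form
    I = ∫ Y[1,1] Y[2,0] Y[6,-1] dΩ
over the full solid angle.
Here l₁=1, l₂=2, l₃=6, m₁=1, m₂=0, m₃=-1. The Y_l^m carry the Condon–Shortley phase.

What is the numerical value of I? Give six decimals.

|1−2|≤6≤1+2 violated ⇒ I = 0

0.000000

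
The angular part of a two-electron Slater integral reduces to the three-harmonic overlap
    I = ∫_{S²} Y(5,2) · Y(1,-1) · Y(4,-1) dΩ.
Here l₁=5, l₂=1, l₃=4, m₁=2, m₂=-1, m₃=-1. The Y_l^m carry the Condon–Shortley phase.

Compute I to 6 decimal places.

0.225034

Checks pass: Σm=0; 10 even; l₃=4∈[4,6].
(2·5+1)(2·1+1)(2·4+1) = 297
Δ: 2! 8! 0! / 11! → 1/495
sum: t=1:−1/576 = -1/576
3j²(5 1 4; 0 0 0) = Δ·Π!·Σ² = 5/99  (sign -1)
sum: t=0:+1/1440 = 1/1440
3j²(5 1 4; 2 -1 -1) = Δ·Π!·Σ² = 7/165  (sign -1)
combine: 4πI² = 297·5/99·7/165 = 7/11
take √, sign +1: I = 0.22503380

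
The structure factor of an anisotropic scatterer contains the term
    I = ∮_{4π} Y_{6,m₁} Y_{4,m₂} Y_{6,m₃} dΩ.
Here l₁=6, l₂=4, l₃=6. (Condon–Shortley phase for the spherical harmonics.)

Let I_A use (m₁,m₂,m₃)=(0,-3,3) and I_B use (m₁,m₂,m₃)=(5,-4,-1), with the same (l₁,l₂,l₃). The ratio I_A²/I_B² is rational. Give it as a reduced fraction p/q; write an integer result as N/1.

l's match ⇒ only the (l;m) 3-j factors differ between A and B.
A: triangle coeff Δ(6,4,6) = 1/15315300; Σ_t [0,1]: t=0:+1/207360 t=1:−1/103680 = -1/207360; (3j)²=21/2431 [(6 4 6; 0 -3 3)], sign=+1
B: triangle coeff Δ(6,4,6) = 1/15315300; Σ_t [0,0]: t=0:+1/2903040 = 1/2903040; (3j)²=5/663 [(6 4 6; 5 -4 -1)], sign=-1
I_A²/I_B² = (21/2431)/(5/663) = 63/55

63/55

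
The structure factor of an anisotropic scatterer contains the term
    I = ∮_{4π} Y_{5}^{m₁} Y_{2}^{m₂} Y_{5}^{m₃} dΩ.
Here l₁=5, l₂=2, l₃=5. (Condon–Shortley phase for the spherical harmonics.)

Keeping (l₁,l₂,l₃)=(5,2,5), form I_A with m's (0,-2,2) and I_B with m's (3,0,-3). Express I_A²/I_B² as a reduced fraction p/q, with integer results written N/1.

Same 5,2,5: normalisation and zero-m 3j drop out of the ratio.
A: Δ: 2! 8! 2! / 13! → 1/38610; sum: t=0:+1/2880 = 1/2880; 3j²(5 2 5; 0 -2 2) = Δ·Π!·Σ² = 14/429  (sign -1)
B: Δ: 2! 8! 2! / 13! → 1/38610; sum: t=0:+1/5760 t=1:−1/5040 t=2:+1/161280 = -1/53760; 3j²(5 2 5; 3 0 -3) = Δ·Π!·Σ² = 1/4290  (sign -1)
I_A²/I_B² = (14/429)/(1/4290) = 140/1

140/1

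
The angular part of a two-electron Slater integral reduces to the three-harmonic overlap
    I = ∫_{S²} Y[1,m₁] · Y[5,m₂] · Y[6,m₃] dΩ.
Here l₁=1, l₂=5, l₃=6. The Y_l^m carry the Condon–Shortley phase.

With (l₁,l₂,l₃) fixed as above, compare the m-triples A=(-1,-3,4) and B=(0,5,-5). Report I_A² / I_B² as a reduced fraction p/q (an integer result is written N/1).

45/11

l's match ⇒ only the (l;m) 3-j factors differ between A and B.
A: triangle coeff Δ(1,5,6) = 1/858; Σ_t [0,0]: t=0:+1/161280 = 1/161280; (3j)²=15/286 [(1 5 6; -1 -3 4)], sign=+1
B: triangle coeff Δ(1,5,6) = 1/858; Σ_t [0,0]: t=0:+1/3628800 = 1/3628800; (3j)²=1/78 [(1 5 6; 0 5 -5)], sign=-1
I_A²/I_B² = (15/286)/(1/78) = 45/11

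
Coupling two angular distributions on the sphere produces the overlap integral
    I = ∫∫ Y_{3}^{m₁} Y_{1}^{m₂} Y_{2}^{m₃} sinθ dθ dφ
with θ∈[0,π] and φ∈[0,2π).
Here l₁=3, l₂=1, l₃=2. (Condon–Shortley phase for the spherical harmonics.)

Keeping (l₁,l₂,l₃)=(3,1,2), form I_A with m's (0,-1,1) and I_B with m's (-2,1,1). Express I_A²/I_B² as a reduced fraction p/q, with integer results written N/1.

l's match ⇒ only the (l;m) 3-j factors differ between A and B.
A: triangle coeff Δ(3,1,2) = 1/105; Σ_t [0,0]: t=0:+1/12 = 1/12; (3j)²=1/35 [(3 1 2; 0 -1 1)], sign=-1
B: triangle coeff Δ(3,1,2) = 1/105; Σ_t [2,2]: t=2:+1/12 = 1/12; (3j)²=2/21 [(3 1 2; -2 1 1)], sign=-1
I_A²/I_B² = (1/35)/(2/21) = 3/10

3/10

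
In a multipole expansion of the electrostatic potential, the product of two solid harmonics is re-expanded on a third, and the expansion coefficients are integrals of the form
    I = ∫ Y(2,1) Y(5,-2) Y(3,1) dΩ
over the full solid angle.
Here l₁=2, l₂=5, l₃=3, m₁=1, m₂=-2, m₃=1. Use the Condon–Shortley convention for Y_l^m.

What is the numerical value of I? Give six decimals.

m-sum 0 ✓  L=10 even ✓  3≤3≤7 ✓
Π(2lᵢ+1) = 5×11×7 = 385
triangle coeff Δ(2,5,3) = 1/2310
Σ_t [2,2]: t=2:+1/144 = 1/144
(3j)²=10/231 [(2 5 3; 0 0 0)], sign=-1
Σ_t [1,1]: t=1:−1/288 = -1/288
(3j)²=1/22 [(2 5 3; 1 -2 1)], sign=-1
⇒ 4πI² = 25/33
I = (+1)√(25/33/(4π)) = 0.24553200

0.245532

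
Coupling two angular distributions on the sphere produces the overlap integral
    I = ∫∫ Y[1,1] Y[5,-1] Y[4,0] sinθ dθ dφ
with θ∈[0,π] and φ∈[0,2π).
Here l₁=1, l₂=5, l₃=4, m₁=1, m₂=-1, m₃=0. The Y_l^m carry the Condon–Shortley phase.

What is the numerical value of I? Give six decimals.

-0.190188

Checks pass: Σm=0; 10 even; l₃=4∈[4,6].
(2·1+1)(2·5+1)(2·4+1) = 297
Δ: 2! 0! 8! / 11! → 1/495
sum: t=1:−1/576 = -1/576
3j²(1 5 4; 0 0 0) = Δ·Π!·Σ² = 5/99  (sign -1)
sum: t=0:+1/1152 = 1/1152
3j²(1 5 4; 1 -1 0) = Δ·Π!·Σ² = 1/33  (sign +1)
combine: 4πI² = 297·5/99·1/33 = 5/11
take √, sign -1: I = -0.19018827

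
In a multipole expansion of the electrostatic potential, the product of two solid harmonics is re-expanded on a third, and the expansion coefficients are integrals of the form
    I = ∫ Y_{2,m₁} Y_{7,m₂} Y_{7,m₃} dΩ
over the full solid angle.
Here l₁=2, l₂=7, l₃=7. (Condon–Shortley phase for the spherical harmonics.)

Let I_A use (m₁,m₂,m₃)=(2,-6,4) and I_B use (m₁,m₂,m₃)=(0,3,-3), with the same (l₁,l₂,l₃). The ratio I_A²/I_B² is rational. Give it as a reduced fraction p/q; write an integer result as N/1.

1404/841

Same 2,7,7: normalisation and zero-m 3j drop out of the ratio.
A: Δ: 2! 2! 12! / 17! → 1/185640; sum: t=0:+1/159667200 = 1/159667200; 3j²(2 7 7; 2 -6 4) = Δ·Π!·Σ² = 9/1190  (sign -1)
B: Δ: 2! 2! 12! / 17! → 1/185640; sum: t=0:+1/29030400 t=1:−1/2177280 t=2:+1/3870720 = -29/174182400; 3j²(2 7 7; 0 3 -3) = Δ·Π!·Σ² = 841/185640  (sign -1)
I_A²/I_B² = (9/1190)/(841/185640) = 1404/841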